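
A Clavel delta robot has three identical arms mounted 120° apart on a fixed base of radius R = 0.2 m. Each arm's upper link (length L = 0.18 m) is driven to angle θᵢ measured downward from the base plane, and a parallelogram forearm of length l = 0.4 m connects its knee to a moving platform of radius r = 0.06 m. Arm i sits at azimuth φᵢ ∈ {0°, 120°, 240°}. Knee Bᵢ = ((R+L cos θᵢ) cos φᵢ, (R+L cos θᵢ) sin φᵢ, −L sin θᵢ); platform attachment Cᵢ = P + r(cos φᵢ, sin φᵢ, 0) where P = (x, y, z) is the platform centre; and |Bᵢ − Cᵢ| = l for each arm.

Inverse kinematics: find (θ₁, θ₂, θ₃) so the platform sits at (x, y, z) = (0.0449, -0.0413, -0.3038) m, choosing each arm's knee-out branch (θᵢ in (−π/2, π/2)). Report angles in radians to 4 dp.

θ₁ = 0.0874, θ₂ = 0.6112, θ₃ = 0.2621

rotate P by −φ1: (0.0449, -0.0413, -0.3038)
  A cos θ + B sin θ = C:  0.0951·cos θ + -0.3038·sin θ = 0.0682
  θ1 = atan2(B,A) + arccos(C/0.3183) = 0.0874
arm 2 (φ=120.0°): x'=-0.0582, y'=-0.0182
  A=0.1982, B=-0.3038, C=(l²−L²−A²−y'²−z²)/(2L)=-0.0120
  θ2 = atan2(B,A) + arccos(C/0.3627) = 0.6112
arm 3 (φ=240.0°): x'=0.0133, y'=0.0595
  e−x'=0.1267;  (l²−L²−(e−x')²−y'²−z²)/2L = 0.0436
  √(A²+B²)=0.3292;  θ3 = -1.1757+1.4378 ≈ 0.2621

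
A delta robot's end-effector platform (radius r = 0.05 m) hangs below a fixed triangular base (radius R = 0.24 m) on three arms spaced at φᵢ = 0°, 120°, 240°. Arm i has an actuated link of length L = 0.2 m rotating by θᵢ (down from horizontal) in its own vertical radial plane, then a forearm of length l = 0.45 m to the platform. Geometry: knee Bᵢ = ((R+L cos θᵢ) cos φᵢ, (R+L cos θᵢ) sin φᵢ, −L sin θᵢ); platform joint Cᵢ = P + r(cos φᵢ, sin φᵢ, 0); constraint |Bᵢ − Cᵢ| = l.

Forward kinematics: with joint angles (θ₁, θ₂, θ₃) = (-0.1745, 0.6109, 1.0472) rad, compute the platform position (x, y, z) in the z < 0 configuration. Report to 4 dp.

arm 1 at φ=0.0°: ρ1 = 0.3870;  O1 = (0.3870, 0.0000, 0.0347)
O2 = (0.3538·cos120.0°, 0.3538·sin120.0°, -0.1147) = (-0.1769, 0.3064, -0.1147)
φ3=240.0°: virtual centre (-0.1450, -0.2511, -0.1732), radius l
subtract pairs → two planes through P
[-1.1278 0.6128 -0.2989]·P = -0.0126;  [-1.0639 -0.5023 -0.4159]·P = -0.0368
Cramer: x(z) = 0.0237-0.3324z;  y(z) = 0.0231-0.1239z
sphere 1 gives Az²+Bz+C=0 with A=1.1258, B=0.1663, C=-0.0688;  B²−4AC=0.3376;  roots -0.3319, 0.1842;  negative root z = -0.3319
x = 0.1340, y = 0.0642

(0.1340, 0.0642, -0.3319)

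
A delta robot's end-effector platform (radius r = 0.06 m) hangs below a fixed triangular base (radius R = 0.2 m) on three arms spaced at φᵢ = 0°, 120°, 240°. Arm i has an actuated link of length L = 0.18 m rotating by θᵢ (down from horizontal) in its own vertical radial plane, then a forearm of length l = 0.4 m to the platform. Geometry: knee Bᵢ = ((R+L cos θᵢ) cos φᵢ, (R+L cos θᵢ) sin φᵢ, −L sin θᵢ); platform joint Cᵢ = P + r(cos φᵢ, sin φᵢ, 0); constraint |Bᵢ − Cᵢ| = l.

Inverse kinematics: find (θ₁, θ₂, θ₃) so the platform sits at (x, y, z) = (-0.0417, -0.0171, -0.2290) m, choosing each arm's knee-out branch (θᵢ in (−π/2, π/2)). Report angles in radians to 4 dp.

θ₁ = 0.2617, θ₂ = -0.0872, θ₃ = -0.3494

arm 1 (φ=0.0°): x'=-0.0417, y'=-0.0171
  A cos θ + B sin θ = C:  0.1817·cos θ + -0.2290·sin θ = 0.1163
  θ1 = atan2(B,A) + arccos(C/0.2923) = 0.2617
arm 2 (φ=120.0°): x'=0.0060, y'=0.0447
  A cos θ + B sin θ = C:  0.1340·cos θ + -0.2290·sin θ = 0.1534
  γ=atan2(-0.2290,0.1340)=-1.0415;  ψ=arccos(0.5782)=0.9543;  θ2=γ+ψ≈-0.0872
arm 3 (φ=240.0°): x'=0.0357, y'=-0.0276
  e−x'=0.1043;  (l²−L²−(e−x')²−y'²−z²)/2L = 0.1764
  √(A²+B²)=0.2517;  θ3 = -1.1433+0.7939 ≈ -0.3494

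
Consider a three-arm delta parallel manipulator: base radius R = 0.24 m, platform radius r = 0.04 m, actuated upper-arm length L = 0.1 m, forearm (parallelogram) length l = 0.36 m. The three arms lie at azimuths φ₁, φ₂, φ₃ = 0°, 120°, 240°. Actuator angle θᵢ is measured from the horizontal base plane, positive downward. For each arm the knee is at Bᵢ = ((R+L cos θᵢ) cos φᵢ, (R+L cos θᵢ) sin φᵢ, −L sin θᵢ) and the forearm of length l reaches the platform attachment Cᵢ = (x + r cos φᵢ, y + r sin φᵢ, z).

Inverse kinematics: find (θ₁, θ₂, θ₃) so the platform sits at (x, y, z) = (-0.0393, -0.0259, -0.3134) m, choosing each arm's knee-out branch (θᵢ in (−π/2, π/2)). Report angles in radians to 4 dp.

arm 1 (φ=0.0°): x'=-0.0393, y'=-0.0259
  e−x'=0.2393;  (l²−L²−(e−x')²−y'²−z²)/2L = -0.1828
  θ1 = atan2(B,A) + arccos(C/0.3943) = 1.1341
arm 2 (φ=120.0°): x'=-0.0028, y'=0.0470
  A=0.2028, B=-0.3134, C=(l²−L²−A²−y'²−z²)/(2L)=-0.1097
  √(A²+B²)=0.3733;  θ2 = -0.9965+1.8692 ≈ 0.8727
φ3=240.0° → target in arm frame (0.0421, -0.0211)
  e−x'=0.1579;  (l²−L²−(e−x')²−y'²−z²)/2L = -0.0200
  θ3 = atan2(B,A) + arccos(C/0.3509) = 0.5238

θ₁ = 1.1341, θ₂ = 0.8727, θ₃ = 0.5238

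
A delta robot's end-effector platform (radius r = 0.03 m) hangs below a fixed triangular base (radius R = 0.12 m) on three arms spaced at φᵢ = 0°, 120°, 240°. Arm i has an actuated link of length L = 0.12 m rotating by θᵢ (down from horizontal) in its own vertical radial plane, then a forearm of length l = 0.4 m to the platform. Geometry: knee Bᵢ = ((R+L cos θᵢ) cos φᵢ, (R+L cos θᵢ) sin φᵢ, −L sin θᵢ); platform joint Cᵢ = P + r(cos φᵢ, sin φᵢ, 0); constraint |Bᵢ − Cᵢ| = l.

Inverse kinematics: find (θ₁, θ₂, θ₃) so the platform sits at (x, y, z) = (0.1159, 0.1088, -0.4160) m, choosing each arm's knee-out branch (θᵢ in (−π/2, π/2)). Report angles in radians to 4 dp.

θ₁ = 0.3488, θ₂ = 0.6981, θ₃ = 1.3961

rotate P by −φ1: (0.1159, 0.1088, -0.4160)
  A cos θ + B sin θ = C:  -0.0259·cos θ + -0.4160·sin θ = -0.1665
  γ=atan2(-0.4160,-0.0259)=-1.6330;  ψ=arccos(-0.3995)=1.9818;  θ1=γ+ψ≈0.3488
rotate P by −φ2: (0.0363, -0.1548, -0.4160)
  e−x'=0.0537;  (l²−L²−(e−x')²−y'²−z²)/2L = -0.2262
  γ=atan2(-0.4160,0.0537)=-1.4424;  ψ=arccos(-0.5394)=2.1405;  θ2=γ+ψ≈0.6981
φ3=240.0° → target in arm frame (-0.1522, 0.0460)
  A=0.2422, B=-0.4160, C=(l²−L²−A²−y'²−z²)/(2L)=-0.3676
  √(A²+B²)=0.4814;  θ3 = -1.0436+2.4397 ≈ 1.3961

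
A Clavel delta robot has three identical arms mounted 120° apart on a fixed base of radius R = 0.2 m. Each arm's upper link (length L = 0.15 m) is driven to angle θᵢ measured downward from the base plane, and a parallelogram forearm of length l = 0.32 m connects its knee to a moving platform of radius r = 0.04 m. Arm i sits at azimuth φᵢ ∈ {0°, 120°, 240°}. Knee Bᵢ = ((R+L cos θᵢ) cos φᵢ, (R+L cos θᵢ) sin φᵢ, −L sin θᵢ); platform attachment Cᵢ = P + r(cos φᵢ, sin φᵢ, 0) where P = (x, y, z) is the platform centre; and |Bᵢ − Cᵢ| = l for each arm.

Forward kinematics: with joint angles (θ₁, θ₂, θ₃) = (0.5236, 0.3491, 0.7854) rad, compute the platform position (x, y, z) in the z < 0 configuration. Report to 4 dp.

φ1=0.0°: virtual centre (0.2899, 0.0000, -0.0750), radius l
centre 2 = (0.3010·cos120.0°, 0.3010·sin120.0°, -0.0513) = (-0.1505, 0.2606, -0.0513)
arm 3 at φ=240.0°: (R−r)+L cos θ3 = 0.2661;  centre 3 = (-0.1330, -0.2304, -0.1061)
subtract pairs → two planes through P
[-0.8808 0.5213 0.0474]·P = 0.0035;  [-0.8459 -0.4608 -0.0621]·P = -0.0076
Cramer: x(z) = 0.0028-0.0125z;  y(z) = 0.0115-0.1120z
quadratic in z: (1.0127)z²+(0.1546)z+(-0.0142)=0, √Δ=0.2853 → z ∈ {-0.2172, 0.0646}; z = -0.2172 (taking z<0)
x = 0.0055, y = 0.0358

(0.0055, 0.0358, -0.2172)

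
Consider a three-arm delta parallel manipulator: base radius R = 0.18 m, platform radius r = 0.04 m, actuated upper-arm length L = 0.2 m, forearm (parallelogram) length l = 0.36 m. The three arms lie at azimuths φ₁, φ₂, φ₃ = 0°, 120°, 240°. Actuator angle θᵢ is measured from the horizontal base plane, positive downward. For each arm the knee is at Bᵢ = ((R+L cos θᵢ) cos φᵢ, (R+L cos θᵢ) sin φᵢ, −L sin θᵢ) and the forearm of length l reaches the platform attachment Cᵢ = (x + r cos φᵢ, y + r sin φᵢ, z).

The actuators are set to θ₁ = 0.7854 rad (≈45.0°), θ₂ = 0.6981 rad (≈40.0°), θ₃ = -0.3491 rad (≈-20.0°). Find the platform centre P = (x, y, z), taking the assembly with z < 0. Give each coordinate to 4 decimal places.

arm 1 at φ=0.0°: e+L cos θ1 = 0.2814;  centre 1 = (0.2814, 0.0000, -0.1414)
centre 2 = (0.2932·cos120.0°, 0.2932·sin120.0°, -0.1286) = (-0.1466, 0.2539, -0.1286)
arm 3 at φ=240.0°: e+L cos θ3 = 0.3279;  centre 3 = (-0.1640, -0.2840, 0.0684)
eliminate P² terms by subtracting sphere 1 from 2 and 3
plane₁₂: -0.8561x+0.5079y+0.0257z = 0.0033
det = 0.9386;  x = -0.0090+0.2426z,  y = -0.0087+0.3583z
quadratic in z: (1.1873)z²+(0.1356)z+(-0.0252)=0, √Δ=0.3713 → z ∈ {-0.2135, 0.0992}; z = -0.2135 (taking z<0)
x = -0.0608, y = -0.0852

(-0.0608, -0.0852, -0.2135)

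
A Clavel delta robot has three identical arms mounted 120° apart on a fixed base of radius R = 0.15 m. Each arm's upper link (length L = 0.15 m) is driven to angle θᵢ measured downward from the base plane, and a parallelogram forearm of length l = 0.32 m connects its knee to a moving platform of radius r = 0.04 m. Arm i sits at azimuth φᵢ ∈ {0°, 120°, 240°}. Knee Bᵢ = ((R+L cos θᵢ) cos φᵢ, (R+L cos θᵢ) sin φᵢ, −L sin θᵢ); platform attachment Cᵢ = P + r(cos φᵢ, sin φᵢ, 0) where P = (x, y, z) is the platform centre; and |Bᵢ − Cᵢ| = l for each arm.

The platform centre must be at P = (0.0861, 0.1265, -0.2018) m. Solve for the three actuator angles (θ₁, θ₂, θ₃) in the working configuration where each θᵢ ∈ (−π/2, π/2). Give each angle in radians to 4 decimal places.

θ₁ = -0.2620, θ₂ = -0.0875, θ₃ = 1.2214

arm 1 (φ=0.0°): x'=0.0861, y'=0.1265
  A=0.0239, B=-0.2018, C=(l²−L²−A²−y'²−z²)/(2L)=0.0753
  θ1 = atan2(B,A) + arccos(C/0.2032) = -0.2620
rotate P by −φ2: (0.0665, -0.1378, -0.2018)
  A=0.0435, B=-0.2018, C=(l²−L²−A²−y'²−z²)/(2L)=0.0610
  √(A²+B²)=0.2064;  θ2 = -1.3585+1.2710 ≈ -0.0875
φ3=240.0° → target in arm frame (-0.1526, 0.0113)
  e−x'=0.2626;  (l²−L²−(e−x')²−y'²−z²)/2L = -0.0997
  √(A²+B²)=0.3312;  θ3 = -0.6552+1.8766 ≈ 1.2214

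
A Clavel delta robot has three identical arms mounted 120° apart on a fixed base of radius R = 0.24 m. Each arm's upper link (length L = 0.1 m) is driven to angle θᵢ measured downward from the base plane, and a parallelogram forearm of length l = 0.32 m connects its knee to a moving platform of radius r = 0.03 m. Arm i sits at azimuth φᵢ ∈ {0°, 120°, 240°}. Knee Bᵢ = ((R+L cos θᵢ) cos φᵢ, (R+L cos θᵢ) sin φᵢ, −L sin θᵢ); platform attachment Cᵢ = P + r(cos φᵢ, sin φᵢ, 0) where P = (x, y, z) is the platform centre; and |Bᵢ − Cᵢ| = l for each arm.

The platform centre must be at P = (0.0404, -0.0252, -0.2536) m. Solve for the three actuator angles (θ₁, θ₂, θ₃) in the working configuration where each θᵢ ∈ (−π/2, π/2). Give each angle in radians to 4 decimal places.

rotate P by −φ1: (0.0404, -0.0252, -0.2536)
  A=0.1696, B=-0.2536, C=(l²−L²−A²−y'²−z²)/(2L)=-0.0066
  γ=atan2(-0.2536,0.1696)=-0.9813;  ψ=arccos(-0.0215)=1.5923;  θ1=γ+ψ≈0.6110
φ2=120.0° → target in arm frame (-0.0420, -0.0224)
  e−x'=0.2520;  (l²−L²−(e−x')²−y'²−z²)/2L = -0.1797
  √(A²+B²)=0.3575;  θ2 = -0.7885+2.0973 ≈ 1.3087
rotate P by −φ3: (0.0016, 0.0476, -0.2536)
  A=0.2084, B=-0.2536, C=(l²−L²−A²−y'²−z²)/(2L)=-0.0880
  √(A²+B²)=0.3282;  θ3 = -0.8830+1.8422 ≈ 0.9592

θ₁ = 0.6110, θ₂ = 1.3087, θ₃ = 0.9592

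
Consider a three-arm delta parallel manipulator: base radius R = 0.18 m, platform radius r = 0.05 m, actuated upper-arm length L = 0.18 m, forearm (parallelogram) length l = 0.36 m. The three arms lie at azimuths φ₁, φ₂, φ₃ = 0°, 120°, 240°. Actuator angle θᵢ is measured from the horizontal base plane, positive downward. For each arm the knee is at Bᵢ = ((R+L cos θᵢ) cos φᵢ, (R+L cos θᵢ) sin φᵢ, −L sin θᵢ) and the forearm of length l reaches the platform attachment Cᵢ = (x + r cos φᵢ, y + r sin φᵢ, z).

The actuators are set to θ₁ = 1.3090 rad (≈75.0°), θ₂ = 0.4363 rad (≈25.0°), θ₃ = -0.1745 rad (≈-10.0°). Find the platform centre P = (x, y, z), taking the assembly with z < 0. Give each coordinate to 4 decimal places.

O1 = (0.1766·cos0.0°, 0.1766·sin0.0°, -0.1739) = (0.1766, 0.0000, -0.1739)
O2 = (0.2931·cos120.0°, 0.2931·sin120.0°, -0.0761) = (-0.1466, 0.2539, -0.0761)
arm 3 at φ=240.0°: (R−r)+L cos θ3 = 0.3073;  O3 = (-0.1536, -0.2661, 0.0313)
eliminate P² terms by subtracting sphere 1 from 2 and 3
plane₁₂: -0.6463x+0.5077y+0.1956z = 0.0303
det = 0.6793;  x = -0.0491+0.4599z,  y = -0.0029+0.2001z
sphere 1 gives Az²+Bz+C=0 with A=1.2515, B=0.1390, C=-0.0484;  B²−4AC=0.2617;  roots -0.2599, 0.1488;  negative root z = -0.2599
x = -0.1687, y = -0.0549

(-0.1687, -0.0549, -0.2599)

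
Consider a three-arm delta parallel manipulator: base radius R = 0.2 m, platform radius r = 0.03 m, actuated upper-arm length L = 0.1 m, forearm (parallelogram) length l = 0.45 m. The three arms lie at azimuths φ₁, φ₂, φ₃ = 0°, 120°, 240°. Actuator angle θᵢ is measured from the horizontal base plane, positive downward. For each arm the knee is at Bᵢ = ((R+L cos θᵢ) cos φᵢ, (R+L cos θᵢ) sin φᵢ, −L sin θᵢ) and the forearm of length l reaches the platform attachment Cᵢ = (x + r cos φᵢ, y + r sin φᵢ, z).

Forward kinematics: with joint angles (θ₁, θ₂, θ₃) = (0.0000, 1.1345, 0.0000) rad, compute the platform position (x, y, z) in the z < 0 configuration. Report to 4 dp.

arm 1 at φ=0.0°: ρ1 = 0.2700;  S1 = (0.2700, 0.0000, 0.0000)
arm 2 at φ=120.0°: ρ2 = 0.2123;  S2 = (-0.1061, 0.1838, -0.0906)
φ3=240.0°: virtual centre (-0.1350, -0.2338, 0.0000), radius l
eliminate P² terms by subtracting sphere 1 from 2 and 3
linear system: -0.7523x+0.3676y = -0.0196−-0.1813z; -0.8100x+-0.4677y = 0.0000−0.0000z
Cramer: x(z) = 0.0141-0.1305z;  y(z) = -0.0245+0.2260z
into |P−S₁|² = l²: 1.0681z² + 0.0557z + -0.1364 = 0;  Δ = 0.5860;  z = -0.3844 or 0.3323 → z<0 root = -0.3844
x = 0.0643, y = -0.1114

(0.0643, -0.1114, -0.3844)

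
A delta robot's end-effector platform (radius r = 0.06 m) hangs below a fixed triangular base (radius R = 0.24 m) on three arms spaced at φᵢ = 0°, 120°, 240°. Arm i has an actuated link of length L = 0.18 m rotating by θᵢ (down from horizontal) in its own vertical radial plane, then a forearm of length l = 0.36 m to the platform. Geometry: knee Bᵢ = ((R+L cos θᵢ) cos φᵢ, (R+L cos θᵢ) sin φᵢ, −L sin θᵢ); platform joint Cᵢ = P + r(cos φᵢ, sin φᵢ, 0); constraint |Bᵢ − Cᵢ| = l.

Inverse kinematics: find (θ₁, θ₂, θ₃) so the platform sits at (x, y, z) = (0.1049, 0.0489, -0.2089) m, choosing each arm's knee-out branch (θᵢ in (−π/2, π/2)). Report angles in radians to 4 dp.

θ₁ = -0.2610, θ₂ = 0.6977, θ₃ = 1.1346

rotate P by −φ1: (0.1049, 0.0489, -0.2089)
  A cos θ + B sin θ = C:  0.0751·cos θ + -0.2089·sin θ = 0.1265
  θ1 = atan2(B,A) + arccos(C/0.2220) = -0.2610
φ2=120.0° → target in arm frame (-0.0101, -0.1153)
  A cos θ + B sin θ = C:  0.1901·cos θ + -0.2089·sin θ = 0.0115
  √(A²+B²)=0.2824;  θ2 = -0.8325+1.5302 ≈ 0.6977
arm 3 (φ=240.0°): x'=-0.0948, y'=0.0664
  e−x'=0.2748;  (l²−L²−(e−x')²−y'²−z²)/2L = -0.0732
  √(A²+B²)=0.3452;  θ3 = -0.6500+1.7846 ≈ 1.1346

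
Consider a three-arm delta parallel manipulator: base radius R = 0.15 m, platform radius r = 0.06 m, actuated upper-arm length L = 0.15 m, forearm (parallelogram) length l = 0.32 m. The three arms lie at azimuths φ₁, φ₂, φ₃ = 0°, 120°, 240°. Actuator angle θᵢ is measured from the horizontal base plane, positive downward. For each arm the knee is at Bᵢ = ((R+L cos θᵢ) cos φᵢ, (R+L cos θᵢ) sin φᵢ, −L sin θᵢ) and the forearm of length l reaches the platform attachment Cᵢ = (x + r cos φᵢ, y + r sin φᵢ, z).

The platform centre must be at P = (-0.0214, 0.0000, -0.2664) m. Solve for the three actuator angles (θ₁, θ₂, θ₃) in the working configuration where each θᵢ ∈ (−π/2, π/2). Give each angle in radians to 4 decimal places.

arm 1 (φ=0.0°): x'=-0.0214, y'=0.0000
  e−x'=0.1114;  (l²−L²−(e−x')²−y'²−z²)/2L = -0.0116
  θ1 = atan2(B,A) + arccos(C/0.2888) = 0.4362
rotate P by −φ2: (0.0107, 0.0185, -0.2664)
  A cos θ + B sin θ = C:  0.0793·cos θ + -0.2664·sin θ = 0.0077
  θ2 = atan2(B,A) + arccos(C/0.2780) = 0.2617
rotate P by −φ3: (0.0107, -0.0185, -0.2664)
  A cos θ + B sin θ = C:  0.0793·cos θ + -0.2664·sin θ = 0.0077
  γ=atan2(-0.2664,0.0793)=-1.2815;  ψ=arccos(0.0276)=1.5432;  θ3=γ+ψ≈0.2617

θ₁ = 0.4362, θ₂ = 0.2617, θ₃ = 0.2617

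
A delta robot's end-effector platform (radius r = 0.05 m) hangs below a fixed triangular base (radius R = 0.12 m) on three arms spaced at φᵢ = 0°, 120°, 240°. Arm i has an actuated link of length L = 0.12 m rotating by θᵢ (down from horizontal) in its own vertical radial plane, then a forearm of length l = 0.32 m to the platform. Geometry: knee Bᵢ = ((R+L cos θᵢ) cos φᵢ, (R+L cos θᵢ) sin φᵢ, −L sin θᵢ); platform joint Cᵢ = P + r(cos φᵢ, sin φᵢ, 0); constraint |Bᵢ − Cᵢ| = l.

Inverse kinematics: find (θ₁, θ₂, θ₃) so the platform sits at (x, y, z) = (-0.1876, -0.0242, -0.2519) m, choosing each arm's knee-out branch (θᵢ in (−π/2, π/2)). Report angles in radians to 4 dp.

θ₁ = 1.3090, θ₂ = 0.0870, θ₃ = -0.1748

arm 1 (φ=0.0°): x'=-0.1876, y'=-0.0242
  e−x'=0.2576;  (l²−L²−(e−x')²−y'²−z²)/2L = -0.1767
  √(A²+B²)=0.3603;  θ1 = -0.7742+2.0832 ≈ 1.3090
arm 2 (φ=120.0°): x'=0.0728, y'=0.1746
  A cos θ + B sin θ = C:  -0.0028·cos θ + -0.2519·sin θ = -0.0247
  θ2 = atan2(B,A) + arccos(C/0.2519) = 0.0870
rotate P by −φ3: (0.1148, -0.1504, -0.2519)
  A=-0.0448, B=-0.2519, C=(l²−L²−A²−y'²−z²)/(2L)=-0.0003
  √(A²+B²)=0.2558;  θ3 = -1.7466+1.5719 ≈ -0.1748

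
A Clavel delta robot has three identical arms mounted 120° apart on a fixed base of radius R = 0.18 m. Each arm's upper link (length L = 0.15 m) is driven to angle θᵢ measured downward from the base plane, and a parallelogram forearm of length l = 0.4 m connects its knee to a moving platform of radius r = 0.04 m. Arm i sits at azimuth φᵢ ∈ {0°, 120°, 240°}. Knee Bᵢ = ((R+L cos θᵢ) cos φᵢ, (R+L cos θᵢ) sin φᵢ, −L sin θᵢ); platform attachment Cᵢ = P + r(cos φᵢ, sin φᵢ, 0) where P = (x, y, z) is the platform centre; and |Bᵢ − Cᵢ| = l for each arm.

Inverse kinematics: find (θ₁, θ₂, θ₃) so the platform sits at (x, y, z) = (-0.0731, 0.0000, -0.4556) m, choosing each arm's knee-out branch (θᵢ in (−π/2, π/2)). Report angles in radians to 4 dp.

θ₁ = 1.3091, θ₂ = 0.8729, θ₃ = 0.8729

arm 1 (φ=0.0°): x'=-0.0731, y'=0.0000
  e−x'=0.2131;  (l²−L²−(e−x')²−y'²−z²)/2L = -0.3849
  θ1 = atan2(B,A) + arccos(C/0.5030) = 1.3091
φ2=120.0° → target in arm frame (0.0365, 0.0633)
  e−x'=0.1035;  (l²−L²−(e−x')²−y'²−z²)/2L = -0.2826
  γ=atan2(-0.4556,0.1035)=-1.3475;  ψ=arccos(-0.6049)=2.2204;  θ2=γ+ψ≈0.8729
φ3=240.0° → target in arm frame (0.0366, -0.0633)
  A=0.1034, B=-0.4556, C=(l²−L²−A²−y'²−z²)/(2L)=-0.2826
  √(A²+B²)=0.4672;  θ3 = -1.3475+2.2204 ≈ 0.8729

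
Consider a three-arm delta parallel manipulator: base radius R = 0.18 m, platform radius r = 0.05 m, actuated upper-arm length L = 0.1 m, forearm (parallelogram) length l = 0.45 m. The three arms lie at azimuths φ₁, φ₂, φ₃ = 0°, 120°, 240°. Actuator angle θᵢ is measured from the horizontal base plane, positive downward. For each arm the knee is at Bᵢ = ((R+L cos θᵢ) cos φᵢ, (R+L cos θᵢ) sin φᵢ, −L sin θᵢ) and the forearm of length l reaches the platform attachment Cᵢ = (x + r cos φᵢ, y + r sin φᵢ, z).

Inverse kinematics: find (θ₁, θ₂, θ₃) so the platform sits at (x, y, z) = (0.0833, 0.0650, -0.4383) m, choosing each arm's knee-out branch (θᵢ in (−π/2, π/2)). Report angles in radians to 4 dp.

θ₁ = 0.1744, θ₂ = 0.5238, θ₃ = 1.0474

arm 1 (φ=0.0°): x'=0.0833, y'=0.0650
  A=0.0467, B=-0.4383, C=(l²−L²−A²−y'²−z²)/(2L)=-0.0301
  θ1 = atan2(B,A) + arccos(C/0.4408) = 0.1744
arm 2 (φ=120.0°): x'=0.0146, y'=-0.1046
  e−x'=0.1154;  (l²−L²−(e−x')²−y'²−z²)/2L = -0.1193
  θ2 = atan2(B,A) + arccos(C/0.4532) = 0.5238
φ3=240.0° → target in arm frame (-0.0979, 0.0396)
  A=0.2279, B=-0.4383, C=(l²−L²−A²−y'²−z²)/(2L)=-0.2657
  γ=atan2(-0.4383,0.2279)=-1.0912;  ψ=arccos(-0.5378)=2.1386;  θ3=γ+ψ≈1.0474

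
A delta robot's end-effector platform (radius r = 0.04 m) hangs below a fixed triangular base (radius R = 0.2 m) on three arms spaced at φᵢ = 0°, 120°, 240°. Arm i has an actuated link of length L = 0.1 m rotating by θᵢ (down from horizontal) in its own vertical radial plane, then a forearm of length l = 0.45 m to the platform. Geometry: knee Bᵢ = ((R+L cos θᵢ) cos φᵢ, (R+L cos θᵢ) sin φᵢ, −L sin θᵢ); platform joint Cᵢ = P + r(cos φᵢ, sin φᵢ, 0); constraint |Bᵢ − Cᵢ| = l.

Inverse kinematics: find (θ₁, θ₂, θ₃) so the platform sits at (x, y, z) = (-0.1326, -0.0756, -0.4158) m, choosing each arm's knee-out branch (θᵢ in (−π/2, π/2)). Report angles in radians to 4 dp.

θ₁ = 1.3961, θ₂ = 0.6976, θ₃ = -0.0874

arm 1 (φ=0.0°): x'=-0.1326, y'=-0.0756
  A=0.2926, B=-0.4158, C=(l²−L²−A²−y'²−z²)/(2L)=-0.3586
  √(A²+B²)=0.5084;  θ1 = -0.9576+2.3536 ≈ 1.3961
φ2=120.0° → target in arm frame (0.0008, 0.1526)
  e−x'=0.1592;  (l²−L²−(e−x')²−y'²−z²)/2L = -0.1451
  γ=atan2(-0.4158,0.1592)=-1.2052;  ψ=arccos(-0.3259)=1.9028;  θ2=γ+ψ≈0.6976
φ3=240.0° → target in arm frame (0.1318, -0.0770)
  A=0.0282, B=-0.4158, C=(l²−L²−A²−y'²−z²)/(2L)=0.0644
  γ=atan2(-0.4158,0.0282)=-1.5030;  ψ=arccos(0.1545)=1.4157;  θ3=γ+ψ≈-0.0874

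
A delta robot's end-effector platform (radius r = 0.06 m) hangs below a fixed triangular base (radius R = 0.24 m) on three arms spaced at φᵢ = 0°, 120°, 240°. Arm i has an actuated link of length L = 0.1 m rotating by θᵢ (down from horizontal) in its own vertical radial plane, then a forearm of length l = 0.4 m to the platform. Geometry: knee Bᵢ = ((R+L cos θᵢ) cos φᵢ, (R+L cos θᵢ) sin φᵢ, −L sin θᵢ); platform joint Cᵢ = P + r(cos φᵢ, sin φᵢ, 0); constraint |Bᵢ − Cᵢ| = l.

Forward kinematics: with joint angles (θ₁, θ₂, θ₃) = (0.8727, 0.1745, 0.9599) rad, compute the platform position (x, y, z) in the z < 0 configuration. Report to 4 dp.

arm 1 at φ=0.0°: (R−r)+L cos θ1 = 0.2443;  centre 1 = (0.2443, 0.0000, -0.0766)
arm 2 at φ=120.0°: (R−r)+L cos θ2 = 0.2785;  centre 2 = (-0.1392, 0.2412, -0.0174)
φ3=240.0°: virtual centre (-0.1187, -0.2056, -0.0819), radius l
subtract pairs → two planes through P
linear system: -0.7670x+0.4823y = 0.0123−0.1185z; -0.7259x+-0.4111y = -0.0025−-0.0106z
Cramer: x(z) = -0.0058+0.0655z;  y(z) = 0.0163-0.1415z
sphere 1 gives Az²+Bz+C=0 with A=1.0243, B=0.1158, C=-0.0913;  B²−4AC=0.3876;  roots -0.3604, 0.2474;  negative root z = -0.3604
x = -0.0294, y = 0.0673

(-0.0294, 0.0673, -0.3604)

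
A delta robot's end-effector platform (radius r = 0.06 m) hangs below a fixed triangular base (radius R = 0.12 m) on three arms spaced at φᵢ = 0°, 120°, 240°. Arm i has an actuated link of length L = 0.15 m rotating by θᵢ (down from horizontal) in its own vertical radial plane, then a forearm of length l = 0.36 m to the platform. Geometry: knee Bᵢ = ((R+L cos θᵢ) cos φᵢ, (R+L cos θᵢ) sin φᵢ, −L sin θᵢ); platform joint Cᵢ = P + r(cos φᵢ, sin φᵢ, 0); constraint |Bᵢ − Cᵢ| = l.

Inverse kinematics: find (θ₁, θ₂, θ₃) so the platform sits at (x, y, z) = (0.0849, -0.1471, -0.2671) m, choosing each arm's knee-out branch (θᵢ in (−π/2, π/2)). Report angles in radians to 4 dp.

θ₁ = -0.2615, θ₂ = 0.8727, θ₃ = -0.2617

φ1=0.0° → target in arm frame (0.0849, -0.1471)
  e−x'=-0.0249;  (l²−L²−(e−x')²−y'²−z²)/2L = 0.0450
  √(A²+B²)=0.2683;  θ1 = -1.6638+1.4023 ≈ -0.2615
arm 2 (φ=120.0°): x'=-0.1698, y'=0.0000
  A cos θ + B sin θ = C:  0.2298·cos θ + -0.2671·sin θ = -0.0569
  √(A²+B²)=0.3524;  θ2 = -0.8602+1.7330 ≈ 0.8727
rotate P by −φ3: (0.0849, 0.1471, -0.2671)
  A=-0.0249, B=-0.2671, C=(l²−L²−A²−y'²−z²)/(2L)=0.0450
  √(A²+B²)=0.2683;  θ3 = -1.6639+1.4022 ≈ -0.2617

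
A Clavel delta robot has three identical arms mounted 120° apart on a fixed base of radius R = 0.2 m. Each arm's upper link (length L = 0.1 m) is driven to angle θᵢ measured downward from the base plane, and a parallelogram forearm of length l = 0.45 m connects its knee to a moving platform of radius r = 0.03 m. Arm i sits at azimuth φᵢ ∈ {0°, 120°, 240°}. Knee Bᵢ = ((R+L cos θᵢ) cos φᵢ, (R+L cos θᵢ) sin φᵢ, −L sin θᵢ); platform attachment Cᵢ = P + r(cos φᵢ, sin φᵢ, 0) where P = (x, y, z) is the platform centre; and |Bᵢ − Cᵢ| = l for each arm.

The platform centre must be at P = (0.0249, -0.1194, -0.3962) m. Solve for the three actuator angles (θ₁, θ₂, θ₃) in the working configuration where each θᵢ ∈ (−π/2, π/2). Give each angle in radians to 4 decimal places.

φ1=0.0° → target in arm frame (0.0249, -0.1194)
  A=0.1451, B=-0.3962, C=(l²−L²−A²−y'²−z²)/(2L)=0.0011
  θ1 = atan2(B,A) + arccos(C/0.4219) = 0.3485
arm 2 (φ=120.0°): x'=-0.1159, y'=0.0381
  A cos θ + B sin θ = C:  0.2859·cos θ + -0.3962·sin θ = -0.2382
  γ=atan2(-0.3962,0.2859)=-0.9458;  ψ=arccos(-0.4876)=2.0801;  θ2=γ+ψ≈1.1343
φ3=240.0° → target in arm frame (0.0910, 0.0813)
  A cos θ + B sin θ = C:  0.0790·cos θ + -0.3962·sin θ = 0.1134
  θ3 = atan2(B,A) + arccos(C/0.4040) = -0.0875

θ₁ = 0.3485, θ₂ = 1.1343, θ₃ = -0.0875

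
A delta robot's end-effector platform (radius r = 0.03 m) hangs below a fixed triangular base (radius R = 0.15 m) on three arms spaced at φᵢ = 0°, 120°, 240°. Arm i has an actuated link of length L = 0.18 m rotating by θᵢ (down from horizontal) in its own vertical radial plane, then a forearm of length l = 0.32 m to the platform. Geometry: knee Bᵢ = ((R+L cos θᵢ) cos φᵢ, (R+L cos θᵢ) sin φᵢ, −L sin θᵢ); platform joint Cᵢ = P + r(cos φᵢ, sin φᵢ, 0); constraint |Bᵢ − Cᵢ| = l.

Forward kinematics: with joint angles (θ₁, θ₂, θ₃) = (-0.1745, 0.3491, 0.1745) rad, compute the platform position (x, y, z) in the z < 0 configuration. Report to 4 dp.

(0.0251, -0.0103, -0.1367)

arm 1 at φ=0.0°: (R−r)+L cos θ1 = 0.2973;  centre 1 = (0.2973, 0.0000, 0.0313)
φ2=120.0°: virtual centre (-0.1446, 0.2504, -0.0616), radius l
arm 3 at φ=240.0°: (R−r)+L cos θ3 = 0.2973;  centre 3 = (-0.1486, -0.2574, -0.0313)
|centre ₂|²−|centre ₁|² = -0.0019;  |centre ₃|²−|centre ₁|² = 0.0000
linear system: -0.8837x+0.5008y = -0.0019−-0.1856z; -0.8918x+-0.5149y = 0.0000−-0.1250z
Cramer: x(z) = 0.0011-0.1754z;  y(z) = -0.0019+0.0611z
sphere 1 gives Az²+Bz+C=0 with A=1.0345, B=0.0412, C=-0.0137;  B²−4AC=0.0584;  roots -0.1367, 0.0969;  negative root z = -0.1367
x = 0.0251, y = -0.0103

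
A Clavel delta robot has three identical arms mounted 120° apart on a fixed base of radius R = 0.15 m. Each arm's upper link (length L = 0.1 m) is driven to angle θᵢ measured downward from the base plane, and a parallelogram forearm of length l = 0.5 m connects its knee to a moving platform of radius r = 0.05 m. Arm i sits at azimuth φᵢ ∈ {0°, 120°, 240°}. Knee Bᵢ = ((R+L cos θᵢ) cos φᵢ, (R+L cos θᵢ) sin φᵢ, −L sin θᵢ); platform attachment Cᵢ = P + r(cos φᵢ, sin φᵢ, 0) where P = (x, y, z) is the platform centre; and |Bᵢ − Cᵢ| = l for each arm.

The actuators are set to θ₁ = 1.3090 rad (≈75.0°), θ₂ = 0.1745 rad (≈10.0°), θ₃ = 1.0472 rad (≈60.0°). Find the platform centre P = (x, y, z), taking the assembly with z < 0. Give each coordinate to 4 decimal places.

(-0.1182, 0.1247, -0.5148)

φ1=0.0°: virtual centre (0.1259, 0.0000, -0.0966), radius l
φ2=120.0°: virtual centre (-0.0992, 0.1719, -0.0174), radius l
φ3=240.0°: virtual centre (-0.0750, -0.1299, -0.0866), radius l
|O₂|²−|O₁|² = 0.0145;  |O₃|²−|O₁|² = 0.0048
[-0.4502 0.3438 0.1585]·P = 0.0145;  [-0.4018 -0.2598 0.0200]·P = 0.0048
Cramer: x(z) = -0.0213+0.1883z;  y(z) = 0.0144-0.2143z
sphere 1 gives Az²+Bz+C=0 with A=1.0814, B=0.1316, C=-0.2188;  B²−4AC=0.9638;  roots -0.5148, 0.3931;  negative root z = -0.5148
x = -0.1182, y = 0.1247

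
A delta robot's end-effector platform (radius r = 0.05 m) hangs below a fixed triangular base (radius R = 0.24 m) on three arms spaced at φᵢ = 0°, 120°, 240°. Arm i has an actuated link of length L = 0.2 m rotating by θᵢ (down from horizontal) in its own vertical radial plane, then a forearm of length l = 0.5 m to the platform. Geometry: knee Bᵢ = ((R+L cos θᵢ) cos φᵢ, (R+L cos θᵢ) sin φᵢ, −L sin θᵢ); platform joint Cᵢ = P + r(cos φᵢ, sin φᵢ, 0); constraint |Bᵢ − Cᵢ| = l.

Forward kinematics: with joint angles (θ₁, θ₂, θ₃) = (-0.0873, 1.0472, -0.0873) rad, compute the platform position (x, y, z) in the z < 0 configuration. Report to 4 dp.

(0.0886, -0.1534, -0.3514)

centre 1 = (0.3892·cos0.0°, 0.3892·sin0.0°, 0.0174) = (0.3892, 0.0000, 0.0174)
arm 2 at φ=120.0°: ρ2 = 0.2900;  centre 2 = (-0.1450, 0.2511, -0.1732)
φ3=240.0°: virtual centre (-0.1946, -0.3371, 0.0174), radius l
subtract pairs → two planes through P
linear system: -1.0685x+0.5023y = -0.0377−-0.3813z; -1.1677x+-0.6742y = 0.0000−0.0000z
det = 1.3069;  x = 0.0195+-0.1967z,  y = -0.0337+0.3407z
into |P−centre ₁|² = l²: 1.1548z² + 0.0876z + -0.1118 = 0;  Δ = 0.5242;  z = -0.3514 or 0.2755 → z<0 root = -0.3514
x = 0.0886, y = -0.1534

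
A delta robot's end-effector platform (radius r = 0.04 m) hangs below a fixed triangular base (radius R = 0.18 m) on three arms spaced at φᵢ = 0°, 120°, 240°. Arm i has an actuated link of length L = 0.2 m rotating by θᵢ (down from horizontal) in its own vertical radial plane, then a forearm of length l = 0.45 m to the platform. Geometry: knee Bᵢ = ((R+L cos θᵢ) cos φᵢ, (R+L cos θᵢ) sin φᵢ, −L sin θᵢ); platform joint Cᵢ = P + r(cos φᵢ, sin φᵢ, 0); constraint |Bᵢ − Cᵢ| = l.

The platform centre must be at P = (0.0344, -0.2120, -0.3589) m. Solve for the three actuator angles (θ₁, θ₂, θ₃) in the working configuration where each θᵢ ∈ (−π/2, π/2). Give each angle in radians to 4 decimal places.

θ₁ = 0.4364, θ₂ = 1.2216, θ₃ = -0.1747

rotate P by −φ1: (0.0344, -0.2120, -0.3589)
  A cos θ + B sin θ = C:  0.1056·cos θ + -0.3589·sin θ = -0.0560
  √(A²+B²)=0.3741;  θ1 = -1.2846+1.7211 ≈ 0.4364
φ2=120.0° → target in arm frame (-0.2008, 0.0762)
  A=0.3408, B=-0.3589, C=(l²−L²−A²−y'²−z²)/(2L)=-0.2206
  θ2 = atan2(B,A) + arccos(C/0.4949) = 1.2216
arm 3 (φ=240.0°): x'=0.1664, y'=0.1358
  A=-0.0264, B=-0.3589, C=(l²−L²−A²−y'²−z²)/(2L)=0.0364
  √(A²+B²)=0.3599;  θ3 = -1.6442+1.4695 ≈ -0.1747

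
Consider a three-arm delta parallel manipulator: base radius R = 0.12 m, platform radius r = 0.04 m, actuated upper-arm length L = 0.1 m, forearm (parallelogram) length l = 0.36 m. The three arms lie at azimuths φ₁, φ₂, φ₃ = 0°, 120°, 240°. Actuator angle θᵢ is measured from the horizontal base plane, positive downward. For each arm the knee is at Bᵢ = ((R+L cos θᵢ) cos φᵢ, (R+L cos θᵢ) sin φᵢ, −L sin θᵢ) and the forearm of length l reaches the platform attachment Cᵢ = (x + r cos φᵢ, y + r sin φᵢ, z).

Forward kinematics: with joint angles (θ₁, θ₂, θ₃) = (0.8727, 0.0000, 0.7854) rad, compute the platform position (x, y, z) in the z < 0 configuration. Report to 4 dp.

(-0.0665, 0.0921, -0.3535)

arm 1 at φ=0.0°: (R−r)+L cos θ1 = 0.1443;  centre 1 = (0.1443, 0.0000, -0.0766)
centre 2 = (0.1800·cos120.0°, 0.1800·sin120.0°, 0.0000) = (-0.0900, 0.1559, 0.0000)
arm 3 at φ=240.0°: (R−r)+L cos θ3 = 0.1507;  centre 3 = (-0.0754, -0.1305, -0.0707)
subtract pairs → two planes through P
linear system: -0.4686x+0.3118y = 0.0057−0.1532z; -0.4393x+-0.2610y = 0.0010−0.0118z
det = 0.2593;  x = -0.0070+0.1684z,  y = 0.0078+-0.2383z
into |P−centre ₁|² = l²: 1.0852z² + 0.0985z + -0.1008 = 0;  Δ = 0.4472;  z = -0.3535 or 0.2627 → z<0 root = -0.3535
x = -0.0665, y = 0.0921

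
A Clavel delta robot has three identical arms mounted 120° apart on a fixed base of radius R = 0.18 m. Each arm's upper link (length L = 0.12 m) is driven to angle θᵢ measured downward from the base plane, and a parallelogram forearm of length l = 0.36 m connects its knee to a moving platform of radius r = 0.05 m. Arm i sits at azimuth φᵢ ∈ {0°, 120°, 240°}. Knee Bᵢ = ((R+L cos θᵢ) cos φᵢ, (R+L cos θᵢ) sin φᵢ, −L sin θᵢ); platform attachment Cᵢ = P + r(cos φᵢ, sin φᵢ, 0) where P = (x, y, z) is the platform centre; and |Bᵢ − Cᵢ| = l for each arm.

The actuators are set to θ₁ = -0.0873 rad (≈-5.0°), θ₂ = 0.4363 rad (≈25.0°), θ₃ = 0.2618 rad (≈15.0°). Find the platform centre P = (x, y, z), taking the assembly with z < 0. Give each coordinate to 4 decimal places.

φ1=0.0°: virtual centre (0.2495, 0.0000, 0.0105), radius l
arm 2 at φ=120.0°: e+L cos θ2 = 0.2388;  S2 = (-0.1194, 0.2068, -0.0507)
S3 = (0.2459·cos240.0°, 0.2459·sin240.0°, -0.0311) = (-0.1230, -0.2130, -0.0311)
subtract pairs → two planes through P
plane₁₂: -0.7378x+0.4135y+-0.1223z = -0.0028
det = 0.6224;  x = 0.0025+-0.1389z,  y = -0.0022+0.0480z
sphere 1 gives Az²+Bz+C=0 with A=1.0216, B=0.0475, C=-0.0685;  B²−4AC=0.2821;  roots -0.2832, 0.2367;  negative root z = -0.2832
x = 0.0419, y = -0.0158

(0.0419, -0.0158, -0.2832)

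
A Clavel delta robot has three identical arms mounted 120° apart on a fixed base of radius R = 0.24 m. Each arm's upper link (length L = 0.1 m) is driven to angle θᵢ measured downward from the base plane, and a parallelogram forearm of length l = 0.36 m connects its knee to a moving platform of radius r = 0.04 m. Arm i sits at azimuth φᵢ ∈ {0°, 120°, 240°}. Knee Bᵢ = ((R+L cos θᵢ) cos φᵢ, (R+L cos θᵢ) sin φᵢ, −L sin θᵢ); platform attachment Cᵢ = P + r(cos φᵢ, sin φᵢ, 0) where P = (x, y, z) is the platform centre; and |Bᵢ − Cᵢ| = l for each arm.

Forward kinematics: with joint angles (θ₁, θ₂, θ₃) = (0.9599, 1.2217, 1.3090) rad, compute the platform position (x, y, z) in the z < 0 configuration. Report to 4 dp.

centre 1 = (0.2574·cos0.0°, 0.2574·sin0.0°, -0.0819) = (0.2574, 0.0000, -0.0819)
arm 2 at φ=120.0°: ρ2 = 0.2342;  centre 2 = (-0.1171, 0.2028, -0.0940)
centre 3 = (0.2259·cos240.0°, 0.2259·sin240.0°, -0.0966) = (-0.1129, -0.1956, -0.0966)
eliminate P² terms by subtracting sphere 1 from 2 and 3
plane₁₂: -0.7489x+0.4057y+-0.0241z = -0.0093
Cramer: x(z) = 0.0147-0.0360z;  y(z) = 0.0043-0.0070z
sphere 1 gives Az²+Bz+C=0 with A=1.0013, B=0.1812, C=-0.0640;  B²−4AC=0.2892;  roots -0.3590, 0.1780;  negative root z = -0.3590
x = 0.0276, y = 0.0068

(0.0276, 0.0068, -0.3590)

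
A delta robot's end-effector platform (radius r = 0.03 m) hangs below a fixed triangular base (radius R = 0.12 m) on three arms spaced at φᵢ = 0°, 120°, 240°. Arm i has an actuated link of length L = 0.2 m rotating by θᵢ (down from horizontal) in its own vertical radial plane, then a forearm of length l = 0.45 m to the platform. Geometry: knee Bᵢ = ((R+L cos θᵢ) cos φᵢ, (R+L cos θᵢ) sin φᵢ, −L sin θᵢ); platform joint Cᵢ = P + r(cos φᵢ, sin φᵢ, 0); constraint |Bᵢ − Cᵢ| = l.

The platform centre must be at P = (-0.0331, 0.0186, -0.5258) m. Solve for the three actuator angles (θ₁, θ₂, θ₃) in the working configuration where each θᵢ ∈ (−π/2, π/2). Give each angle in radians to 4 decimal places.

θ₁ = 0.8727, θ₂ = 0.6982, θ₃ = 0.7856

φ1=0.0° → target in arm frame (-0.0331, 0.0186)
  A cos θ + B sin θ = C:  0.1231·cos θ + -0.5258·sin θ = -0.3237
  θ1 = atan2(B,A) + arccos(C/0.5400) = 0.8727
rotate P by −φ2: (0.0327, 0.0194, -0.5258)
  e−x'=0.0573;  (l²−L²−(e−x')²−y'²−z²)/2L = -0.2941
  γ=atan2(-0.5258,0.0573)=-1.4622;  ψ=arccos(-0.5560)=2.1603;  θ2=γ+ψ≈0.6982
φ3=240.0° → target in arm frame (0.0004, -0.0380)
  A=0.0896, B=-0.5258, C=(l²−L²−A²−y'²−z²)/(2L)=-0.3086
  θ3 = atan2(B,A) + arccos(C/0.5334) = 0.7856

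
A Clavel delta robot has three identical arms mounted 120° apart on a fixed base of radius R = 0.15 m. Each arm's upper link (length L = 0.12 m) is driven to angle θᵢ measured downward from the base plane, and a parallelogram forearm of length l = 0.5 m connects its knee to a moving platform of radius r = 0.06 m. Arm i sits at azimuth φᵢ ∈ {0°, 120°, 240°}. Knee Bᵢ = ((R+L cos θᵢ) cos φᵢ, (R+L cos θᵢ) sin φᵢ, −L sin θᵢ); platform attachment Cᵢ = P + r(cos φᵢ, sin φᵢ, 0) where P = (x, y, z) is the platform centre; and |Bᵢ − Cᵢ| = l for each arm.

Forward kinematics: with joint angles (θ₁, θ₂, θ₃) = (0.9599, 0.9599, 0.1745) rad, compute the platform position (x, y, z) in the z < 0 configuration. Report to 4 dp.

arm 1 at φ=0.0°: e+L cos θ1 = 0.1588;  O1 = (0.1588, 0.0000, -0.0983)
arm 2 at φ=120.0°: e+L cos θ2 = 0.1588;  O2 = (-0.0794, 0.1376, -0.0983)
O3 = (0.2082·cos240.0°, 0.2082·sin240.0°, -0.0208) = (-0.1041, -0.1803, -0.0208)
subtract pairs → two planes through P
linear system: -0.4765x+0.2751y = 0.0000−0.0000z; -0.5258x+-0.3606y = 0.0089−0.1549z
det = 0.3165;  x = -0.0077+0.1347z,  y = -0.0134+0.2333z
sphere 1 gives Az²+Bz+C=0 with A=1.0725, B=0.1455, C=-0.2124;  B²−4AC=0.9325;  roots -0.5180, 0.3823;  negative root z = -0.5180
x = -0.0775, y = -0.1342

(-0.0775, -0.1342, -0.5180)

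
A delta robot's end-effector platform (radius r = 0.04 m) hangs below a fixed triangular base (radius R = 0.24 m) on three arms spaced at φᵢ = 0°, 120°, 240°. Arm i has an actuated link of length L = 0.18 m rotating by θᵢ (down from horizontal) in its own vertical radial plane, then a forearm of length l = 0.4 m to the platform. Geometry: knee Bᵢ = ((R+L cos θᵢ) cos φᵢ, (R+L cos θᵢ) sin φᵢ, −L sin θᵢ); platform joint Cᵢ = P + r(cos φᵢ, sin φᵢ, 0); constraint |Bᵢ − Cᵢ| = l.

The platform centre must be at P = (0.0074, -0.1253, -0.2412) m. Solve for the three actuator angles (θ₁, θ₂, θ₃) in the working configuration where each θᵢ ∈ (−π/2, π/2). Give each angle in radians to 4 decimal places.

θ₁ = 0.5236, θ₂ = 1.1346, θ₃ = -0.2621

rotate P by −φ1: (0.0074, -0.1253, -0.2412)
  A=0.1926, B=-0.2412, C=(l²−L²−A²−y'²−z²)/(2L)=0.0462
  √(A²+B²)=0.3087;  θ1 = -0.8970+1.4206 ≈ 0.5236
rotate P by −φ2: (-0.1122, 0.0562, -0.2412)
  A cos θ + B sin θ = C:  0.3122·cos θ + -0.2412·sin θ = -0.0867
  γ=atan2(-0.2412,0.3122)=-0.6578;  ψ=arccos(-0.2198)=1.7924;  θ2=γ+ψ≈1.1346
φ3=240.0° → target in arm frame (0.1048, 0.0691)
  e−x'=0.0952;  (l²−L²−(e−x')²−y'²−z²)/2L = 0.1544
  γ=atan2(-0.2412,0.0952)=-1.1949;  ψ=arccos(0.5955)=0.9329;  θ3=γ+ψ≈-0.2621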